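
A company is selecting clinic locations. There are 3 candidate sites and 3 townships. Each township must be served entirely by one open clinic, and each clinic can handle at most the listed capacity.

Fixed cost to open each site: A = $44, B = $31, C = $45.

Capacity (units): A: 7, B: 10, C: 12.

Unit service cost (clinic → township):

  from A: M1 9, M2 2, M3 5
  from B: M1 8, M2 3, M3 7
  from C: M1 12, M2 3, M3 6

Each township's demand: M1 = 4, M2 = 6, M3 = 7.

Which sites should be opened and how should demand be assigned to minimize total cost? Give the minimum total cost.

Open {A, B}: M1→B 8·4=32, M2→B 3·6=18, M3→A 5·7=35.
Loads: A carries 7/7, B carries 10/10. Service 85; fixed 75; total 160.
Next best feasible plan costs 168.

Minimum total cost: 160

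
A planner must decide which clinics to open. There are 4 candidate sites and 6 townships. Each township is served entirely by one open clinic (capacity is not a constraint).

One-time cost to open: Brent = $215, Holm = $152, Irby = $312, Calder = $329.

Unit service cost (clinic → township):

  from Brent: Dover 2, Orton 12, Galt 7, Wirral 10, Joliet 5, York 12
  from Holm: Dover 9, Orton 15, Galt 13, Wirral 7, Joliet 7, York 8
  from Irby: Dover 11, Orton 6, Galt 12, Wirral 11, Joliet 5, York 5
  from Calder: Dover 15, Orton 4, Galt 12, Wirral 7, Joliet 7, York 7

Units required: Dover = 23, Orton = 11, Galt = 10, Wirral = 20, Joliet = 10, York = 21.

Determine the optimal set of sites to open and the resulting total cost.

For any fixed open set, each township goes to its cheapest open site; total = fixed + service.
{Brent}: Dover→Brent 2·23=46, Orton→Brent 12·11=132, Galt→Brent 7·10=70, Wirral→Brent 10·20=200, Joliet→Brent 5·10=50, York→Brent 12·21=252. Service 750; fixed 215; total 965.
{Brent, Holm}: service 606 + fixed 367 = 973
{Holm}: Dover→Holm 9·23=207, Orton→Holm 15·11=165, Galt→Holm 13·10=130, Wirral→Holm 7·20=140, Joliet→Holm 7·10=70, York→Holm 8·21=168. Service 880; fixed 152; total 1032.
{Brent, Holm, Irby, Calder}: service 455 + fixed 1008 = 1463
No other subset beats 965.

Open Brent only; minimum total cost 965.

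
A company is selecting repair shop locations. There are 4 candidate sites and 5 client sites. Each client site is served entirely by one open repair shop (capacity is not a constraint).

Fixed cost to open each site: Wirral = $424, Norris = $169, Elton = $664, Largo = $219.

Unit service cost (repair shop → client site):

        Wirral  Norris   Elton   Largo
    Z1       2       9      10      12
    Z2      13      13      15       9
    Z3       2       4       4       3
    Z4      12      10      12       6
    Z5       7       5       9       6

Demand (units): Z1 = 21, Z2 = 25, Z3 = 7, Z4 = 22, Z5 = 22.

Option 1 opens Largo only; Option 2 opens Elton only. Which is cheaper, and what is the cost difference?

Option 1 is cheaper by 758.

Option 1: {Largo}: Z1→Largo 12·21=252, Z2→Largo 9·25=225, Z3→Largo 3·7=21, Z4→Largo 6·22=132, Z5→Largo 6·22=132. Service 762; fixed 219; total 981.
Option 2: {Elton}: Z1→Elton 10·21=210, Z2→Elton 15·25=375, Z3→Elton 4·7=28, Z4→Elton 12·22=264, Z5→Elton 9·22=198. Service 1075; fixed 664; total 1739.
Difference: |981 − 1739| = 758.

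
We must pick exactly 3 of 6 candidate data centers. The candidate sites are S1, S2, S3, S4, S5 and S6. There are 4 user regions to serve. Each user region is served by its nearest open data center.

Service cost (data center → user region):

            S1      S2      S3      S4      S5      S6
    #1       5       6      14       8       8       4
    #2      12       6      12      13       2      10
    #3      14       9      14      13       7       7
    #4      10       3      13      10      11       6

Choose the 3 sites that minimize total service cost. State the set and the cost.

Choose S2, S5 and S6; total service cost 16.

With exactly 3 open, each user region uses its cheapest among the chosen.
{S2, S5, S6}: #1→S6 4, #2→S5 2, #3→S5 7, #4→S2 3. Service cost 16.
{S1, S2, S5}: service cost 17
{S2, S3, S5}: service cost 18
Among all 20 size-3 choices, {S2, S5, S6} is lowest.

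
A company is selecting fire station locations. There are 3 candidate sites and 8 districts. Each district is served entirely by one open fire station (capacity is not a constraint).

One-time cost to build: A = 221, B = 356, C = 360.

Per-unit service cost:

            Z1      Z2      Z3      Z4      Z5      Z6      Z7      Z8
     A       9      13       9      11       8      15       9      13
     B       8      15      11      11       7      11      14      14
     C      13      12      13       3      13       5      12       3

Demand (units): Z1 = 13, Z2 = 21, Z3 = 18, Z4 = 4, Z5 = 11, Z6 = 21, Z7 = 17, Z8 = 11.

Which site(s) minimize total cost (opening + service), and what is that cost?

Open A and C; minimum total cost 1503.

For any fixed open set, each district goes to its cheapest open site; total = fixed + service.
{A, C}: Z1→A 9·13=117, Z2→C 12·21=252, Z3→A 9·18=162, Z4→C 3·4=12, Z5→A 8·11=88, Z6→C 5·21=105, Z7→A 9·17=153, Z8→C 3·11=33. Service 922; fixed 581; total 1503.
{C}: service 1152 + fixed 360 = 1512
{A}: service 1295 + fixed 221 = 1516
{A, B, C}: Z1→B 8·13=104, Z2→C 12·21=252, Z3→A 9·18=162, Z4→C 3·4=12, Z5→B 7·11=77, Z6→C 5·21=105, Z7→A 9·17=153, Z8→C 3·11=33. Service 898; fixed 937; total 1835.
No other subset beats 1503.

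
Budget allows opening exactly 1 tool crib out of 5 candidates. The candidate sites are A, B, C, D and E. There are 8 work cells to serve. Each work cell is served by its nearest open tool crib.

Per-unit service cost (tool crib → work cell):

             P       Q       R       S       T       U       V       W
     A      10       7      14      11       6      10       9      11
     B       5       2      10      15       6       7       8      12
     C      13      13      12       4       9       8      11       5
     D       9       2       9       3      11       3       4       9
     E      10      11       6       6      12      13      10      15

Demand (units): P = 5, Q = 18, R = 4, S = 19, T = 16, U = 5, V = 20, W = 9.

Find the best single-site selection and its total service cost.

Choose D only; total service cost 526.

With exactly 1 open, each work cell uses its cheapest among the chosen.
{D}: P→D 9·5=45, Q→D 2·18=36, R→D 9·4=36, S→D 3·19=57, T→D 11·16=176, U→D 3·5=15, V→D 4·20=80, W→D 9·9=81. Service cost 526.
{B}: service cost 785
{A}: service cost 866
Among all 5 size-1 choices, {D} is lowest.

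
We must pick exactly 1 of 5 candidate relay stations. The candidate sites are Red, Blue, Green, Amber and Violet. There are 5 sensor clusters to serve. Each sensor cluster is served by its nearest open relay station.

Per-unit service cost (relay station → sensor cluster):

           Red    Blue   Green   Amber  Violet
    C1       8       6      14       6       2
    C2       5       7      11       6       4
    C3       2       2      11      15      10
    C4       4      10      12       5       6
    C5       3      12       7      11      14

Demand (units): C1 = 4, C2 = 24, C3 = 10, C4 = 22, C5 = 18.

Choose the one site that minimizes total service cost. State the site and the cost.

Choose Red only; total service cost 314.

With exactly 1 open, each sensor cluster uses its cheapest among the chosen.
{Red}: C1→Red 8·4=32, C2→Red 5·24=120, C3→Red 2·10=20, C4→Red 4·22=88, C5→Red 3·18=54. Service cost 314.
{Violet}: service cost 588
{Amber}: service cost 626
Among all 5 size-1 choices, {Red} is lowest.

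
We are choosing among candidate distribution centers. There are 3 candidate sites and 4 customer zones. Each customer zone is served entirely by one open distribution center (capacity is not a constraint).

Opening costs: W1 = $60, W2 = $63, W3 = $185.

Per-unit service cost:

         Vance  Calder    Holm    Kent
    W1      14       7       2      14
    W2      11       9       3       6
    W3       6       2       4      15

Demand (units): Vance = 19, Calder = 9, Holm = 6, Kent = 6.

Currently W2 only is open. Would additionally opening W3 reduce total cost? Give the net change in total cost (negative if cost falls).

Current service cost with {W2}: 344.
Adding W3: each customer zone re-picks its cheapest; new service cost 186, saving 158.
Extra fixed cost: 185. Net change = 185 − 158 = 27.
(Totals: 407 → 434.)

No — net change +27 (cost rises by 27).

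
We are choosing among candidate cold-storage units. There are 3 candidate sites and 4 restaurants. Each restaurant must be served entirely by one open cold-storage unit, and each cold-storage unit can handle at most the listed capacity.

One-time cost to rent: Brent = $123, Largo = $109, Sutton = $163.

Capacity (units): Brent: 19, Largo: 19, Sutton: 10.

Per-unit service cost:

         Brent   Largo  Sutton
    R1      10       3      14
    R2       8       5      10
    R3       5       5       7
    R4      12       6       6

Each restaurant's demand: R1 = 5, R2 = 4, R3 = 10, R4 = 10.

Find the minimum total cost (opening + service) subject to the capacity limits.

Minimum total cost: 377

Open {Brent, Largo}: R1→Largo 3·5=15, R2→Largo 5·4=20, R3→Brent 5·10=50, R4→Largo 6·10=60.
Loads: Brent carries 10/19, Largo carries 19/19. Service 145; fixed 232; total 377.
Next best feasible plan costs 389.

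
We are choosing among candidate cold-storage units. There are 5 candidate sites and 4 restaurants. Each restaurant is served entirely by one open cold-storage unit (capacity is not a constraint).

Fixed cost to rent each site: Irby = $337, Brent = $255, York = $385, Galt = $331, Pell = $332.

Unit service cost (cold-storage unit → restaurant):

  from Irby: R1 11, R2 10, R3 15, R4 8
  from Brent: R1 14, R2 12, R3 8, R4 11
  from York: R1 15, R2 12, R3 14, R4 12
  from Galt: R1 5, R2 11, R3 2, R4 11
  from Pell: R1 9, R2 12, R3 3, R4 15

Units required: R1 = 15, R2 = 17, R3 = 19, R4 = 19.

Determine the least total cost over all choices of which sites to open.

For any fixed open set, each restaurant goes to its cheapest open site; total = fixed + service.
{Galt}: R1→Galt 5·15=75, R2→Galt 11·17=187, R3→Galt 2·19=38, R4→Galt 11·19=209. Service 509; fixed 331; total 840.
{Pell}: R1→Pell 9·15=135, R2→Pell 12·17=204, R3→Pell 3·19=57, R4→Pell 15·19=285. Service 681; fixed 332; total 1013.
{Brent}: service 775 + fixed 255 = 1030
{Irby, Brent, York, Galt, Pell}: service 435 + fixed 1640 = 2075
No other subset beats 840.

Minimum total cost: 840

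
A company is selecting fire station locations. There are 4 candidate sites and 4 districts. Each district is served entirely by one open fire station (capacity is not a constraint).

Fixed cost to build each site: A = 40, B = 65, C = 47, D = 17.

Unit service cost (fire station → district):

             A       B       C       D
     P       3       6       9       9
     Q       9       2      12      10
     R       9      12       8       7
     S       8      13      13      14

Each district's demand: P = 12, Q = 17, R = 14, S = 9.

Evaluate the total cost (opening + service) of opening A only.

Total cost: 427

Each district is assigned to its cheapest site among the open ones.
{A}: P→A 3·12=36, Q→A 9·17=153, R→A 9·14=126, S→A 8·9=72. Service 387; fixed 40; total 427.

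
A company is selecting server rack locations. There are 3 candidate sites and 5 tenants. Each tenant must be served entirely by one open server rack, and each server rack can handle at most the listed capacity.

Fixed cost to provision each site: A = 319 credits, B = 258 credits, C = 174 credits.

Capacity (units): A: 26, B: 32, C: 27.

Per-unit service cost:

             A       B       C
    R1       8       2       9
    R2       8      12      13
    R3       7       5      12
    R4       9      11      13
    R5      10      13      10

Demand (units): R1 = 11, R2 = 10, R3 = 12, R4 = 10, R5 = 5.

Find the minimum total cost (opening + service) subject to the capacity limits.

Minimum total cost: 824

Open {B, C}: R1→B 2·11=22, R2→C 13·10=130, R3→B 5·12=60, R4→C 13·10=130, R5→C 10·5=50.
Loads: B carries 23/32, C carries 25/27. Service 392; fixed 432; total 824.
Next best feasible plan costs 839.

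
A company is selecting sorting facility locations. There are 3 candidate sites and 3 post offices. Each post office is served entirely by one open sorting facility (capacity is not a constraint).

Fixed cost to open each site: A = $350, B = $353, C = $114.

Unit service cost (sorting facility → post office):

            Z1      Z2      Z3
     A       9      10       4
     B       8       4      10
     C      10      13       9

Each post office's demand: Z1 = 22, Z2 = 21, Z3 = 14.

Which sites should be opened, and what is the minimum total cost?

Open C only; minimum total cost 733.

For any fixed open set, each post office goes to its cheapest open site; total = fixed + service.
{C}: Z1→C 10·22=220, Z2→C 13·21=273, Z3→C 9·14=126. Service 619; fixed 114; total 733.
{B}: Z1→B 8·22=176, Z2→B 4·21=84, Z3→B 10·14=140. Service 400; fixed 353; total 753.
{A}: service 464 + fixed 350 = 814
{A, B, C}: service 316 + fixed 817 = 1133
(All 7 nonempty subsets were checked; C only is lowest.)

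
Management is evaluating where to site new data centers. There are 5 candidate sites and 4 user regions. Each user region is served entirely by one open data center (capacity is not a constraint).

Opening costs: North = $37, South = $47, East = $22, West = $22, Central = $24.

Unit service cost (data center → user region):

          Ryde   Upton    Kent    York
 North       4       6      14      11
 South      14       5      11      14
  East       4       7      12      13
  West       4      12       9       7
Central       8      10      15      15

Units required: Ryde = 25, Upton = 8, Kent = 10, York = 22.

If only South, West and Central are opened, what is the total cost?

Each user region is assigned to its cheapest site among the open ones.
{South, West, Central}: Ryde→West 4·25=100, Upton→South 5·8=40, Kent→West 9·10=90, York→West 7·22=154. Service 384; fixed 93; total 477.

Total cost: 477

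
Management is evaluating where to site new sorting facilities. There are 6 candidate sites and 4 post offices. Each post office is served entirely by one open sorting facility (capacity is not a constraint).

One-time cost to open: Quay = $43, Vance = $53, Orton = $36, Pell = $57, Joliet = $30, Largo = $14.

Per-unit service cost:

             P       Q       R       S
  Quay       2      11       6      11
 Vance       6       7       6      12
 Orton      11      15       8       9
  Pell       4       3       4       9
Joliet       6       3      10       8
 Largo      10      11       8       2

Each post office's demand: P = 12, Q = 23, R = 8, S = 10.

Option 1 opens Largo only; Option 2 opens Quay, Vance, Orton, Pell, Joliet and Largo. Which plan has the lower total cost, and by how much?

Option 2 is cheaper by 93.

Option 1: {Largo}: P→Largo 10·12=120, Q→Largo 11·23=253, R→Largo 8·8=64, S→Largo 2·10=20. Service 457; fixed 14; total 471.
Option 2: {Quay, Vance, Orton, Pell, Joliet, Largo}: P→Quay 2·12=24, Q→Pell 3·23=69, R→Pell 4·8=32, S→Largo 2·10=20. Service 145; fixed 233; total 378.
Difference: |471 − 378| = 93.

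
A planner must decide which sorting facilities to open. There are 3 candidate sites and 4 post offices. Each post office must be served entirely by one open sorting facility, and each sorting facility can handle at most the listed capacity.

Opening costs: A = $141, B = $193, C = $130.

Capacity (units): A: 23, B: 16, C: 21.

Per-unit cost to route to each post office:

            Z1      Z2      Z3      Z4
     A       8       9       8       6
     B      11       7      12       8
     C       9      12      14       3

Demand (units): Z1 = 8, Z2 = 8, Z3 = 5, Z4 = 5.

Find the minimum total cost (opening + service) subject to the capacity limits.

Open {A, C}: Z1→A 8·8=64, Z2→A 9·8=72, Z3→A 8·5=40, Z4→C 3·5=15.
Loads: A carries 21/23, C carries 5/21. Service 191; fixed 271; total 462.
Next best feasible plan costs 470.

Minimum total cost: 462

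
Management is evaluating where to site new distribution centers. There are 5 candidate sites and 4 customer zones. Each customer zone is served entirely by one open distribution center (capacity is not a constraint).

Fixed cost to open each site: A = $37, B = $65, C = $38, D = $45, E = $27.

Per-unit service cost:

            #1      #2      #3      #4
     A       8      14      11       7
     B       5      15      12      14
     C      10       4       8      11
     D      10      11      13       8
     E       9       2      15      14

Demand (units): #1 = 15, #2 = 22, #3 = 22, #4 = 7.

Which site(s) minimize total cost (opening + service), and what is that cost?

For any fixed open set, each customer zone goes to its cheapest open site; total = fixed + service.
{A, C, E}: #1→A 8·15=120, #2→E 2·22=44, #3→C 8·22=176, #4→A 7·7=49. Service 389; fixed 102; total 491.
{C, E}: service 432 + fixed 65 = 497
{B, C, E}: #1→B 5·15=75, #2→E 2·22=44, #3→C 8·22=176, #4→C 11·7=77. Service 372; fixed 130; total 502.
{A, B, C, D, E}: #1→B 5·15=75, #2→E 2·22=44, #3→C 8·22=176, #4→A 7·7=49. Service 344; fixed 212; total 556.
No other subset beats 491.

Open A, C and E; minimum total cost 491.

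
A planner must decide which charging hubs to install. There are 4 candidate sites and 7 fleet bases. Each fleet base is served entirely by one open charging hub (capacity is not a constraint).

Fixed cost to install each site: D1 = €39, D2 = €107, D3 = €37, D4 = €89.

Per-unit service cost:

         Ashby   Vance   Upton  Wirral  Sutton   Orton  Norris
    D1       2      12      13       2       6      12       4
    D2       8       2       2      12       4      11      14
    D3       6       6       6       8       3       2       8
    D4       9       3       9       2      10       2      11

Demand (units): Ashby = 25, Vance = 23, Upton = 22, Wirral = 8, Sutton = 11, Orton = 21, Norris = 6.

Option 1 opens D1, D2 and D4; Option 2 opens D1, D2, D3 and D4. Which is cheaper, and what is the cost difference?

Option 1 is cheaper by 26.

Option 1: {D1, D2, D4}: Ashby→D1 2·25=50, Vance→D2 2·23=46, Upton→D2 2·22=44, Wirral→D1 2·8=16, Sutton→D2 4·11=44, Orton→D4 2·21=42, Norris→D1 4·6=24. Service 266; fixed 235; total 501.
Option 2: {D1, D2, D3, D4}: Ashby→D1 2·25=50, Vance→D2 2·23=46, Upton→D2 2·22=44, Wirral→D1 2·8=16, Sutton→D3 3·11=33, Orton→D3 2·21=42, Norris→D1 4·6=24. Service 255; fixed 272; total 527.
Difference: |501 − 527| = 26.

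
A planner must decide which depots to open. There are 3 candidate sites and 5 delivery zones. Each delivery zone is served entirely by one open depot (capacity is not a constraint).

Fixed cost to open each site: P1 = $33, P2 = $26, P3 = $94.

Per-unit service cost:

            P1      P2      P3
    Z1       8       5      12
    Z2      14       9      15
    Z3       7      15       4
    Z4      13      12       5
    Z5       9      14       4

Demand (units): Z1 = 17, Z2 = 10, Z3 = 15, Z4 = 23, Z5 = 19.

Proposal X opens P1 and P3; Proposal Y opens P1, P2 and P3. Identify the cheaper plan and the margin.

Proposal X: {P1, P3}: Z1→P1 8·17=136, Z2→P1 14·10=140, Z3→P3 4·15=60, Z4→P3 5·23=115, Z5→P3 4·19=76. Service 527; fixed 127; total 654.
Proposal Y: {P1, P2, P3}: Z1→P2 5·17=85, Z2→P2 9·10=90, Z3→P3 4·15=60, Z4→P3 5·23=115, Z5→P3 4·19=76. Service 426; fixed 153; total 579.
Difference: |654 − 579| = 75.

Proposal Y is cheaper by 75.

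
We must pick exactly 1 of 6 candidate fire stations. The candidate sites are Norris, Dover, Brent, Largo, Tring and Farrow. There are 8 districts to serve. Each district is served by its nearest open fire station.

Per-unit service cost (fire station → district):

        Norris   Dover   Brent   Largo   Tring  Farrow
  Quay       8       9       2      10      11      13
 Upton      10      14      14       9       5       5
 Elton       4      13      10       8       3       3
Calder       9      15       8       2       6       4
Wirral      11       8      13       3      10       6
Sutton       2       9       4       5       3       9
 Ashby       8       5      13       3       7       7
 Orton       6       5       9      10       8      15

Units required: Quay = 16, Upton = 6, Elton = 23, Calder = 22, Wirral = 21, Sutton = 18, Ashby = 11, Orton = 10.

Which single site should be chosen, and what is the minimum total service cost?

Choose Largo only; total service cost 728.

With exactly 1 open, each district uses its cheapest among the chosen.
{Largo}: Quay→Largo 10·16=160, Upton→Largo 9·6=54, Elton→Largo 8·23=184, Calder→Largo 2·22=44, Wirral→Largo 3·21=63, Sutton→Largo 5·18=90, Ashby→Largo 3·11=33, Orton→Largo 10·10=100. Service cost 728.
{Tring}: service cost 828
{Norris}: service cost 893
Among all 6 size-1 choices, {Largo} is lowest.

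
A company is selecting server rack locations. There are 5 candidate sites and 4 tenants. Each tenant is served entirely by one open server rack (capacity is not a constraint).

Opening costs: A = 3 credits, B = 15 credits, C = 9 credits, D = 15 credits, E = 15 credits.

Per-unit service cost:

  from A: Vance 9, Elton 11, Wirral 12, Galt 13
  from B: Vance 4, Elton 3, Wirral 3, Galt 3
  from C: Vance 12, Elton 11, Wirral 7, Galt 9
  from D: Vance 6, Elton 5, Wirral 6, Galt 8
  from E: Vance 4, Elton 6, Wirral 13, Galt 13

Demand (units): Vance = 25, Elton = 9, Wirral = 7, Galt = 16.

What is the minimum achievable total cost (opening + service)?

For any fixed open set, each tenant goes to its cheapest open site; total = fixed + service.
{B}: Vance→B 4·25=100, Elton→B 3·9=27, Wirral→B 3·7=21, Galt→B 3·16=48. Service 196; fixed 15; total 211.
{A, B}: Vance→B 4·25=100, Elton→B 3·9=27, Wirral→B 3·7=21, Galt→B 3·16=48. Service 196; fixed 18; total 214.
{B, C}: service 196 + fixed 24 = 220
{A, B, C, D, E}: service 196 + fixed 57 = 253
No other subset beats 211.

Minimum total cost: 211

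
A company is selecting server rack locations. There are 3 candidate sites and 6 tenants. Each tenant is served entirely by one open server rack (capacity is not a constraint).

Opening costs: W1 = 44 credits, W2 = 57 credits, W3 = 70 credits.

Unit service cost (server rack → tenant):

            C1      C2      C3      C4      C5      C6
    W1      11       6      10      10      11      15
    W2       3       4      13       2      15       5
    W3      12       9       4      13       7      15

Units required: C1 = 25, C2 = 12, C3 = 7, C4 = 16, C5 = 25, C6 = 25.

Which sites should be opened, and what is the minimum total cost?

For any fixed open set, each tenant goes to its cheapest open site; total = fixed + service.
{W2, W3}: C1→W2 3·25=75, C2→W2 4·12=48, C3→W3 4·7=28, C4→W2 2·16=32, C5→W3 7·25=175, C6→W2 5·25=125. Service 483; fixed 127; total 610.
{W1, W2, W3}: C1→W2 3·25=75, C2→W2 4·12=48, C3→W3 4·7=28, C4→W2 2·16=32, C5→W3 7·25=175, C6→W2 5·25=125. Service 483; fixed 171; total 654.
{W1, W2}: service 625 + fixed 101 = 726
{W1}: C1→W1 11·25=275, C2→W1 6·12=72, C3→W1 10·7=70, C4→W1 10·16=160, C5→W1 11·25=275, C6→W1 15·25=375. Service 1227; fixed 44; total 1271.
(All 7 nonempty subsets were checked; W2 and W3 is lowest.)

Open W2 and W3; minimum total cost 610.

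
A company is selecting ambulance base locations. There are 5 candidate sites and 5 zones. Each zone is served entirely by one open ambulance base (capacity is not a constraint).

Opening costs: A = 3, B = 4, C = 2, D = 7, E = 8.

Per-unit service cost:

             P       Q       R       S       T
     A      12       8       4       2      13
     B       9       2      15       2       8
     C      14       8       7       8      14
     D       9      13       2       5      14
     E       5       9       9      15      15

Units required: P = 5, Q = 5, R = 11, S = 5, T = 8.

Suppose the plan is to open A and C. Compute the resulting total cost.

Total cost: 263

Each zone is assigned to its cheapest site among the open ones.
{A, C}: P→A 12·5=60, Q→A 8·5=40, R→A 4·11=44, S→A 2·5=10, T→A 13·8=104. Service 258; fixed 5; total 263.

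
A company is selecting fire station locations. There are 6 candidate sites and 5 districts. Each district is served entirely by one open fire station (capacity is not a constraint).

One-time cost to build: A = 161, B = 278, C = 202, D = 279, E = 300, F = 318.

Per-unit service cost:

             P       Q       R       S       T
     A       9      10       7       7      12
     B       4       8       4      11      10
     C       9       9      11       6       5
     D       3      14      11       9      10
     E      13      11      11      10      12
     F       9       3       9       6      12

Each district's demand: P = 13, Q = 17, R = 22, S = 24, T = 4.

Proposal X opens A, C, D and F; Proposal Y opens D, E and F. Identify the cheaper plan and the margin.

Proposal X: {A, C, D, F}: P→D 3·13=39, Q→F 3·17=51, R→A 7·22=154, S→C 6·24=144, T→C 5·4=20. Service 408; fixed 960; total 1368.
Proposal Y: {D, E, F}: P→D 3·13=39, Q→F 3·17=51, R→F 9·22=198, S→F 6·24=144, T→D 10·4=40. Service 472; fixed 897; total 1369.
Difference: |1368 − 1369| = 1.

Proposal X is cheaper by 1.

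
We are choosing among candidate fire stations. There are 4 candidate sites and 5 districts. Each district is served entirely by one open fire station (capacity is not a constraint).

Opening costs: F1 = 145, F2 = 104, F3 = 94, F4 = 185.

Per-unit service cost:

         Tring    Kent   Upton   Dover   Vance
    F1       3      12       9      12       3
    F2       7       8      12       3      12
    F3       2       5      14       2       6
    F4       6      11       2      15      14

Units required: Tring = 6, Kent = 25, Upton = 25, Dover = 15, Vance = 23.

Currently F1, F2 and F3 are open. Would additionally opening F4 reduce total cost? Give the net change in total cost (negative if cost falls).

Current service cost with {F1, F2, F3}: 461.
Adding F4: each district re-picks its cheapest; new service cost 286, saving 175.
Extra fixed cost: 185. Net change = 185 − 175 = 10.
(Totals: 804 → 814.)

No — net change +10 (cost rises by 10).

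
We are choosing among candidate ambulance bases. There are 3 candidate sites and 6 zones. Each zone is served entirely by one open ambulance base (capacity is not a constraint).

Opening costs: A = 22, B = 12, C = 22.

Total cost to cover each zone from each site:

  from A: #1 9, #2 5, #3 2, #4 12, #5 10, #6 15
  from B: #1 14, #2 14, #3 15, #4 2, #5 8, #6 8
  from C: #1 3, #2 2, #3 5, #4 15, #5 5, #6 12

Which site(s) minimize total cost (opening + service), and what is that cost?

Open B and C; minimum total cost 59.

For any fixed open set, each zone goes to its cheapest open site; total = fixed + service.
{B, C}: #1→C 3, #2→C 2, #3→C 5, #4→B 2, #5→C 5, #6→B 8. Service 25; fixed 34; total 59.
{C}: service 42 + fixed 22 = 64
{A, B}: service 34 + fixed 34 = 68
{A, B, C}: #1→C 3, #2→C 2, #3→A 2, #4→B 2, #5→C 5, #6→B 8. Service 22; fixed 56; total 78.
No other subset beats 59.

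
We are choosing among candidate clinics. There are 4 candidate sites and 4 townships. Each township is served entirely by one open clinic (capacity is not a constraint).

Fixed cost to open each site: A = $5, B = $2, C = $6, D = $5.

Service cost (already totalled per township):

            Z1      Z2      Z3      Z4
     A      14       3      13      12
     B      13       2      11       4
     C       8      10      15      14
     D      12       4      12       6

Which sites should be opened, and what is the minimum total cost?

Open B only; minimum total cost 32.

For any fixed open set, each township goes to its cheapest open site; total = fixed + service.
{B}: Z1→B 13, Z2→B 2, Z3→B 11, Z4→B 4. Service 30; fixed 2; total 32.
{B, C}: service 25 + fixed 8 = 33
{B, D}: Z1→D 12, Z2→B 2, Z3→B 11, Z4→B 4. Service 29; fixed 7; total 36.
{A, B, C, D}: service 25 + fixed 18 = 43
(All 15 nonempty subsets were checked; B only is lowest.)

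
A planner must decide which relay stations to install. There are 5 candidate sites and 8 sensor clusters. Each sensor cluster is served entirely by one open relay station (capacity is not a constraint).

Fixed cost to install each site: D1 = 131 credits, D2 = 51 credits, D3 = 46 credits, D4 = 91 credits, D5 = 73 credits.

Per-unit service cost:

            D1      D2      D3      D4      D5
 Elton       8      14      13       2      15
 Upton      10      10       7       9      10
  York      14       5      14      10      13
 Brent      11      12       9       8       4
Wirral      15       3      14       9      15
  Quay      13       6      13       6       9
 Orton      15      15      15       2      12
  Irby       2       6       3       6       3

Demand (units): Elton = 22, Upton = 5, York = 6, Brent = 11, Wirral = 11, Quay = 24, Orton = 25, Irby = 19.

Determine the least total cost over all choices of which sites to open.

Minimum total cost: 662

For any fixed open set, each sensor cluster goes to its cheapest open site; total = fixed + service.
{D2, D4, D5}: Elton→D4 2·22=44, Upton→D4 9·5=45, York→D2 5·6=30, Brent→D5 4·11=44, Wirral→D2 3·11=33, Quay→D2 6·24=144, Orton→D4 2·25=50, Irby→D5 3·19=57. Service 447; fixed 215; total 662.
{D2, D3, D4}: service 481 + fixed 188 = 669
{D2, D4}: Elton→D4 2·22=44, Upton→D4 9·5=45, York→D2 5·6=30, Brent→D4 8·11=88, Wirral→D2 3·11=33, Quay→D2 6·24=144, Orton→D4 2·25=50, Irby→D2 6·19=114. Service 548; fixed 142; total 690.
{D1, D2, D3, D4, D5}: Elton→D4 2·22=44, Upton→D3 7·5=35, York→D2 5·6=30, Brent→D5 4·11=44, Wirral→D2 3·11=33, Quay→D2 6·24=144, Orton→D4 2·25=50, Irby→D1 2·19=38. Service 418; fixed 392; total 810.
No other subset beats 662.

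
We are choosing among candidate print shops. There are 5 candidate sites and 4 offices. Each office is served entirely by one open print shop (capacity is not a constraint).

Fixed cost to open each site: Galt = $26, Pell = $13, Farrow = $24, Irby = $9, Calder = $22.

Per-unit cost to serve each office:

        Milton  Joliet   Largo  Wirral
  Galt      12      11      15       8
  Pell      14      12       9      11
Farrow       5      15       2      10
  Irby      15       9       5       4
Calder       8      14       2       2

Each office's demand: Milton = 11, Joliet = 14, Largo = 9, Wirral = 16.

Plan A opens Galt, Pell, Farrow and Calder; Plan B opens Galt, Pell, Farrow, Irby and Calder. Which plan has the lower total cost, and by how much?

Plan A: {Galt, Pell, Farrow, Calder}: Milton→Farrow 5·11=55, Joliet→Galt 11·14=154, Largo→Farrow 2·9=18, Wirral→Calder 2·16=32. Service 259; fixed 85; total 344.
Plan B: {Galt, Pell, Farrow, Irby, Calder}: Milton→Farrow 5·11=55, Joliet→Irby 9·14=126, Largo→Farrow 2·9=18, Wirral→Calder 2·16=32. Service 231; fixed 94; total 325.
Difference: |344 − 325| = 19.

Plan B is cheaper by 19.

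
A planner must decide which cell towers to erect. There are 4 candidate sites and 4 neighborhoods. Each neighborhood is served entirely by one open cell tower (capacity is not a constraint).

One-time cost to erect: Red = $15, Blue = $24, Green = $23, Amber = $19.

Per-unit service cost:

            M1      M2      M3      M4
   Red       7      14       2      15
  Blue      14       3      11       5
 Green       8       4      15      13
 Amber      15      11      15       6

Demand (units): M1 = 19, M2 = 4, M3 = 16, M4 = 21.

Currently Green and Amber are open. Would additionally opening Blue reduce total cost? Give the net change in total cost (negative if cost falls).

Yes — net change −65 (cost falls by 65).

Current service cost with {Green, Amber}: 534.
Adding Blue: each neighborhood re-picks its cheapest; new service cost 445, saving 89.
Extra fixed cost: 24. Net change = 24 − 89 = -65.
(Totals: 576 → 511.)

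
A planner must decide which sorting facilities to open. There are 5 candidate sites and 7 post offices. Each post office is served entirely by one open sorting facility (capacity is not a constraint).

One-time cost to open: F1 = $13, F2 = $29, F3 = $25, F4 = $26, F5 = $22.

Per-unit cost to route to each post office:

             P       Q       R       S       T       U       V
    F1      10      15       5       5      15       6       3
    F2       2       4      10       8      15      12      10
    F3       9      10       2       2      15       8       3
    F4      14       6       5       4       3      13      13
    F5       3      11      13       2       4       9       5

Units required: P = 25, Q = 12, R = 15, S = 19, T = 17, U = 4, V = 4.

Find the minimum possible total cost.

For any fixed open set, each post office goes to its cheapest open site; total = fixed + service.
{F2, F3, F4}: P→F2 2·25=50, Q→F2 4·12=48, R→F3 2·15=30, S→F3 2·19=38, T→F4 3·17=51, U→F3 8·4=32, V→F3 3·4=12. Service 261; fixed 80; total 341.
{F1, F2, F3, F4}: service 253 + fixed 93 = 346
{F2, F3, F5}: P→F2 2·25=50, Q→F2 4·12=48, R→F3 2·15=30, S→F3 2·19=38, T→F5 4·17=68, U→F3 8·4=32, V→F3 3·4=12. Service 278; fixed 76; total 354.
{F1, F2, F3, F4, F5}: service 253 + fixed 115 = 368
No other subset beats 341.

Minimum total cost: 341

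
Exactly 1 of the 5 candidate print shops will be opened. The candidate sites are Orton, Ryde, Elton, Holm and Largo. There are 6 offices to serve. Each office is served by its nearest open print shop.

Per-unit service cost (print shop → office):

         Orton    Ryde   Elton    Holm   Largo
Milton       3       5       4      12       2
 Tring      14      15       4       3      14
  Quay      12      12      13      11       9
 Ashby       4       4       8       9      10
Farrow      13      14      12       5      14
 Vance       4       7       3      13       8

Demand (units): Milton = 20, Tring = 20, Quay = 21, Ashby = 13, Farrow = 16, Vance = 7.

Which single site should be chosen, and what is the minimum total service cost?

Choose Elton only; total service cost 750.

With exactly 1 open, each office uses its cheapest among the chosen.
{Elton}: Milton→Elton 4·20=80, Tring→Elton 4·20=80, Quay→Elton 13·21=273, Ashby→Elton 8·13=104, Farrow→Elton 12·16=192, Vance→Elton 3·7=21. Service cost 750.
{Holm}: service cost 819
{Orton}: service cost 880
Among all 5 size-1 choices, {Elton} is lowest.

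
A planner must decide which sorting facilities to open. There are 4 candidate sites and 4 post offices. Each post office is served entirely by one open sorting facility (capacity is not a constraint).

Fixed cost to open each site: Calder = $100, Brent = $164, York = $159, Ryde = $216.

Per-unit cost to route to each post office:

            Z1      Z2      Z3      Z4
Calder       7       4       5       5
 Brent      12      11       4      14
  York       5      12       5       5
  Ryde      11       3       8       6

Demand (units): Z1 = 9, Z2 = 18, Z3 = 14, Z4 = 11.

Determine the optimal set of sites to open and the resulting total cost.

Open Calder only; minimum total cost 360.

For any fixed open set, each post office goes to its cheapest open site; total = fixed + service.
{Calder}: Z1→Calder 7·9=63, Z2→Calder 4·18=72, Z3→Calder 5·14=70, Z4→Calder 5·11=55. Service 260; fixed 100; total 360.
{Calder, York}: service 242 + fixed 259 = 501
{Calder, Brent}: service 246 + fixed 264 = 510
{Calder, Brent, York, Ryde}: Z1→York 5·9=45, Z2→Ryde 3·18=54, Z3→Brent 4·14=56, Z4→Calder 5·11=55. Service 210; fixed 639; total 849.
No other subset beats 360.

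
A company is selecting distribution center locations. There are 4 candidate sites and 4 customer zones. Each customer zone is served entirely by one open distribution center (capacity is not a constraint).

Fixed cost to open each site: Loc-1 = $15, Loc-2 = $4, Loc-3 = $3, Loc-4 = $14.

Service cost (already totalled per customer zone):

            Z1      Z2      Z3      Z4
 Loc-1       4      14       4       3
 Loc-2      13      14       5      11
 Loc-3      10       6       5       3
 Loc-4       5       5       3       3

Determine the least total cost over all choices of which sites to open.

Minimum total cost: 27

For any fixed open set, each customer zone goes to its cheapest open site; total = fixed + service.
{Loc-3}: Z1→Loc-3 10, Z2→Loc-3 6, Z3→Loc-3 5, Z4→Loc-3 3. Service 24; fixed 3; total 27.
{Loc-4}: Z1→Loc-4 5, Z2→Loc-4 5, Z3→Loc-4 3, Z4→Loc-4 3. Service 16; fixed 14; total 30.
{Loc-2, Loc-3}: service 24 + fixed 7 = 31
{Loc-1, Loc-2, Loc-3, Loc-4}: service 15 + fixed 36 = 51
No other subset beats 27.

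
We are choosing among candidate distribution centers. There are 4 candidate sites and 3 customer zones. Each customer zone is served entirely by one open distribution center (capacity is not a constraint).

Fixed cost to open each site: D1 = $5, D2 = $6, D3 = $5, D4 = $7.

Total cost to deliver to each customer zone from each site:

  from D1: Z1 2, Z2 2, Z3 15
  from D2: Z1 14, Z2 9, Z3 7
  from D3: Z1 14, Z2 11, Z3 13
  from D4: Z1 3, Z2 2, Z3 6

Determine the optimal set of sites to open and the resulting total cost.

For any fixed open set, each customer zone goes to its cheapest open site; total = fixed + service.
{D4}: Z1→D4 3, Z2→D4 2, Z3→D4 6. Service 11; fixed 7; total 18.
{D1, D2}: Z1→D1 2, Z2→D1 2, Z3→D2 7. Service 11; fixed 11; total 22.
{D1, D4}: service 10 + fixed 12 = 22
{D1, D2, D3, D4}: service 10 + fixed 23 = 33
No other subset beats 18.

Open D4 only; minimum total cost 18.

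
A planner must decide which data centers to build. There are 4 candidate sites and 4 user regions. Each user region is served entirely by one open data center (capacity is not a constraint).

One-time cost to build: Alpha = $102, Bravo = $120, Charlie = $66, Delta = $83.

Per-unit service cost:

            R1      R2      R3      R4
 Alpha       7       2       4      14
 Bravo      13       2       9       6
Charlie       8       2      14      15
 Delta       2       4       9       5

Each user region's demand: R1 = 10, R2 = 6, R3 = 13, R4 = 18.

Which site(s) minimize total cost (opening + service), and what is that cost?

Open Delta only; minimum total cost 334.

For any fixed open set, each user region goes to its cheapest open site; total = fixed + service.
{Delta}: R1→Delta 2·10=20, R2→Delta 4·6=24, R3→Delta 9·13=117, R4→Delta 5·18=90. Service 251; fixed 83; total 334.
{Alpha, Delta}: service 174 + fixed 185 = 359
{Charlie, Delta}: service 239 + fixed 149 = 388
{Alpha, Bravo, Charlie, Delta}: R1→Delta 2·10=20, R2→Alpha 2·6=12, R3→Alpha 4·13=52, R4→Delta 5·18=90. Service 174; fixed 371; total 545.
(All 15 nonempty subsets were checked; Delta only is lowest.)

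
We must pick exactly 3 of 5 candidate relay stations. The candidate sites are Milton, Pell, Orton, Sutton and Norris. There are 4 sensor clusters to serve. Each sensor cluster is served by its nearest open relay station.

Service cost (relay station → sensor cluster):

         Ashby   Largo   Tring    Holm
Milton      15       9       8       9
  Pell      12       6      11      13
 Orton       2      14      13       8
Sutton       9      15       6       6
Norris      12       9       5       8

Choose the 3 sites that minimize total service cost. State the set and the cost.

With exactly 3 open, each sensor cluster uses its cheapest among the chosen.
{Pell, Orton, Sutton}: Ashby→Orton 2, Largo→Pell 6, Tring→Sutton 6, Holm→Sutton 6. Service cost 20.
{Pell, Orton, Norris}: service cost 21
{Orton, Sutton, Norris}: service cost 22
Among all 10 size-3 choices, {Pell, Orton, Sutton} is lowest.

Choose Pell, Orton and Sutton; total service cost 20.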